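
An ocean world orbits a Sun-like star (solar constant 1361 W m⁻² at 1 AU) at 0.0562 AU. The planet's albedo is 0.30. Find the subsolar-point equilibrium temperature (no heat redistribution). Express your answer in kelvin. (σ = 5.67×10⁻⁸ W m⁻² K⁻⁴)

Flux at 0.0562 AU: S = 1361/0.0562² = 4.31×10⁵ W m⁻².
At the subsolar point the surface absorbs S(1−A) and emits σT⁴ per unit area — no factor of 4, since only the local patch is in balance.
T = [4.31×10⁵ × 0.70 / 5.67×10⁻⁸]^(1/4) = (5.32×10¹²)^(1/4) = 1520 K.

T_ss ≈ 1520 K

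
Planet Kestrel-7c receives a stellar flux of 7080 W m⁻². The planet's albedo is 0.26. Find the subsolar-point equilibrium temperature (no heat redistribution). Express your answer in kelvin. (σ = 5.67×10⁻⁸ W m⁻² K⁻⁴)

At the subsolar point the surface absorbs S(1−A) and emits σT⁴ per unit area — no factor of 4, since only the local patch is in balance.
T = [7080 × 0.74 / 5.67×10⁻⁸]^(1/4) = (9.24×10¹⁰)^(1/4) = 551 K.

T_ss ≈ 551 K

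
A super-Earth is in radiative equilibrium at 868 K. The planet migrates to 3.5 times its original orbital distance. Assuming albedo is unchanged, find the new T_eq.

T_eq ≈ 464 K

T_eq ∝ L^(1/4) · d^(−1/2).
T′ = 868 / 3.5^(1/2) = 464 K.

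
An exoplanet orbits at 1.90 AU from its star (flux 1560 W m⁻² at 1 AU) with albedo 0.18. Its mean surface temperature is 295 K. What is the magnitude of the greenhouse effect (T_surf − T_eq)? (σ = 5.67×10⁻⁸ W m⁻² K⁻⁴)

ΔT ≈ 96.2 K

S = 1560/1.90² = 432.1 W m⁻².
T_eq = [S(1−A)/(4σ)]^(1/4) = [432.1×0.82/(4×5.67×10⁻⁸)]^(1/4) = 198.8 K.
ΔT = T_surf − T_eq = 295 − 198.8.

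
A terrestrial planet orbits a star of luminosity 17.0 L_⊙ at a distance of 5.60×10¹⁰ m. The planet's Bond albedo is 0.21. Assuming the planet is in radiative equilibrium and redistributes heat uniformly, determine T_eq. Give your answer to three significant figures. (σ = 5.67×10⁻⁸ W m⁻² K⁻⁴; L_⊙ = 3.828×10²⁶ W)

L = 17.0 × 3.828×10²⁶ = 6.51×10²⁷ W.
Flux: S = L/(4πd²) = 6.51×10²⁷/(4π×(5.60×10¹⁰)²) = 1.65×10⁵ W m⁻².
Energy balance: absorbed = emitted ⇒ πR²·S(1−A) = 4πR²·σT_eq⁴, so T_eq⁴ = S(1−A)/(4σ).
T_eq = [1.65×10⁵ × 0.79 / (4 × 5.67×10⁻⁸)]^(1/4) = (5.75×10¹¹)^(1/4) = 871 K.

T_eq ≈ 871 K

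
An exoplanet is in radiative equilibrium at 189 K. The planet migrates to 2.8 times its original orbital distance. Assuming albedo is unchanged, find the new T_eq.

T_eq ≈ 113 K

T_eq ∝ L^(1/4) · d^(−1/2).
T′ = 189 / 2.8^(1/2) = 113 K.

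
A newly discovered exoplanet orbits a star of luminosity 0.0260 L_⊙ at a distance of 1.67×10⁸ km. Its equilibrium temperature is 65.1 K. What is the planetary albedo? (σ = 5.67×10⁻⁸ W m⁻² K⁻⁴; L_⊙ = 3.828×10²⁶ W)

A ≈ 0.86

d = 1.67×10⁸ km = 1.67×10¹¹ m.
L = 0.0260 × 3.828×10²⁶ = 9.95×10²⁴ W.
Flux: S = L/(4πd²) = 9.95×10²⁴/(4π×(1.67×10¹¹)²) = 28.4 W m⁻².
From T_eq⁴ = S(1−A)/(4σ): 1−A = 4σT_eq⁴/S.
1−A = 4 × 5.67×10⁻⁸ × (65.1)⁴ / 28.4 = 0.143.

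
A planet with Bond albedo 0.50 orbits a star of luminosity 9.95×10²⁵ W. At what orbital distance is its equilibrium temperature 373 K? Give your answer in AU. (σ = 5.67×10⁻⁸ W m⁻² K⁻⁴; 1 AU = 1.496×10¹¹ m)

d ≈ 0.201 AU

From T_eq⁴ = L(1−A)/(16πσd²): d = √[L(1−A)/(16πσT_eq⁴)].
d = √[9.95×10²⁵ × 0.50 / (16π × 5.67×10⁻⁸ × (373)⁴)] = 3.00×10¹⁰ m = 0.201 AU.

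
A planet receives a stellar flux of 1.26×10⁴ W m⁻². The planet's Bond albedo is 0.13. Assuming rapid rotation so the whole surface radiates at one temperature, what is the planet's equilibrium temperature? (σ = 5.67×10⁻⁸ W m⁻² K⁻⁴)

Energy balance: absorbed = emitted ⇒ πR²·S(1−A) = 4πR²·σT_eq⁴, so T_eq⁴ = S(1−A)/(4σ).
T_eq = [1.26×10⁴ × 0.87 / (4 × 5.67×10⁻⁸)]^(1/4) = (4.83×10¹⁰)^(1/4) = 469 K.

T_eq ≈ 469 K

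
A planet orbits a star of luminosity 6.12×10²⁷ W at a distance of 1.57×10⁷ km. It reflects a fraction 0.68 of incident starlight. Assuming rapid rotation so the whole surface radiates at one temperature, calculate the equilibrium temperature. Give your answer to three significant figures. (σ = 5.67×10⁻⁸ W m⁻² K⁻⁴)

T_eq ≈ 1290 K

d = 1.57×10⁷ km = 1.57×10¹⁰ m.
Flux: S = L/(4πd²) = 6.12×10²⁷/(4π×(1.57×10¹⁰)²) = 1.98×10⁶ W m⁻².
Energy balance: absorbed = emitted ⇒ πR²·S(1−A) = 4πR²·σT_eq⁴, so T_eq⁴ = S(1−A)/(4σ).
T_eq = [1.98×10⁶ × 0.32 / (4 × 5.67×10⁻⁸)]^(1/4) = (2.79×10¹²)^(1/4) = 1290 K.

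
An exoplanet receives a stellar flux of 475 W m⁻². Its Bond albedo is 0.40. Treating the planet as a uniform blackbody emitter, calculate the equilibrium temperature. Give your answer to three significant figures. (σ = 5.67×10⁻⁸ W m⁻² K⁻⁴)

T_eq ≈ 188 K

Energy balance: absorbed = emitted ⇒ πR²·S(1−A) = 4πR²·σT_eq⁴, so T_eq⁴ = S(1−A)/(4σ).
T_eq = [475 × 0.60 / (4 × 5.67×10⁻⁸)]^(1/4) = (1.26×10⁹)^(1/4) = 188 K.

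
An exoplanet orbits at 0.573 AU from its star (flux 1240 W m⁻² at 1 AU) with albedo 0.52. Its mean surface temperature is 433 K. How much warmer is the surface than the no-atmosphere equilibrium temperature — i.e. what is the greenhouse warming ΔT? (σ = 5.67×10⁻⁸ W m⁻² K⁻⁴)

S = 1240/0.573² = 3777 W m⁻².
T_eq = [S(1−A)/(4σ)]^(1/4) = [3777×0.48/(4×5.67×10⁻⁸)]^(1/4) = 299.0 K.
ΔT = T_surf − T_eq = 433 − 299.0.

ΔT ≈ 134.0 K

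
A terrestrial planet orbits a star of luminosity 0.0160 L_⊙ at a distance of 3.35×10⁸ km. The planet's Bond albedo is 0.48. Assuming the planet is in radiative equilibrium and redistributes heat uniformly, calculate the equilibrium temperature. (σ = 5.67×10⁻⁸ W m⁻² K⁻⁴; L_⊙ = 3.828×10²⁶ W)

d = 3.35×10⁸ km = 3.35×10¹¹ m.
L = 0.0160 × 3.828×10²⁶ = 6.12×10²⁴ W.
Flux: S = L/(4πd²) = 6.12×10²⁴/(4π×(3.35×10¹¹)²) = 4.34 W m⁻².
Energy balance: absorbed = emitted ⇒ πR²·S(1−A) = 4πR²·σT_eq⁴, so T_eq⁴ = S(1−A)/(4σ).
T_eq = [4.34 × 0.52 / (4 × 5.67×10⁻⁸)]^(1/4) = (9.96×10⁶)^(1/4) = 56.2 K.

T_eq ≈ 56.2 K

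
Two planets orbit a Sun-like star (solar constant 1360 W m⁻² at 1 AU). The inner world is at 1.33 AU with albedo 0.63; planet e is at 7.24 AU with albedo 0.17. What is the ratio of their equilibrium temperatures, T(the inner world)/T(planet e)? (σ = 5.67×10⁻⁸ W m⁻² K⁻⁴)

T_eq = [S₀(1−A)/(4σd²)]^(1/4), so T ∝ (1−A)^(1/4) / √d.
T₁ = [1360×0.37/(4×5.67×10⁻⁸×1.33²)]^(1/4) = 188.19 K.
T₂ = [1360×0.83/(4×5.67×10⁻⁸×7.24²)]^(1/4) = 98.71 K.

T₁/T₂ ≈ 1.906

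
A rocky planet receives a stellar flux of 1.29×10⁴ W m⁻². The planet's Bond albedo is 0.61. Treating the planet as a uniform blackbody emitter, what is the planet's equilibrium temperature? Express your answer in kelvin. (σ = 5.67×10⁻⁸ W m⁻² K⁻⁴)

Energy balance: absorbed = emitted ⇒ πR²·S(1−A) = 4πR²·σT_eq⁴, so T_eq⁴ = S(1−A)/(4σ).
T_eq = [1.29×10⁴ × 0.39 / (4 × 5.67×10⁻⁸)]^(1/4) = (2.22×10¹⁰)^(1/4) = 386 K.

T_eq ≈ 386 K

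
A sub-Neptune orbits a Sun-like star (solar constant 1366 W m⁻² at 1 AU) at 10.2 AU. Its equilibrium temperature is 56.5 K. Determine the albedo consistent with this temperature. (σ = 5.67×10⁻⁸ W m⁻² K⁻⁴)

Flux at 10.2 AU: S = 1366/10.2² = 13.1 W m⁻².
From T_eq⁴ = S(1−A)/(4σ): 1−A = 4σT_eq⁴/S.
1−A = 4 × 5.67×10⁻⁸ × (56.5)⁴ / 13.1 = 0.176.

A ≈ 0.82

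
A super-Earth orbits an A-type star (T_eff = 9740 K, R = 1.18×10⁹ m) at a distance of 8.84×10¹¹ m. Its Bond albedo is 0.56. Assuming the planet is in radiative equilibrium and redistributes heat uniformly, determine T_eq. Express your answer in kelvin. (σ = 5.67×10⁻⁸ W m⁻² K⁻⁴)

T_eq ≈ 205 K

L = 4πR_⋆²σT_⋆⁴ = 4π(1.18×10⁹)² × 5.67×10⁻⁸ × (9740)⁴ = 8.93×10²⁷ W.
S = L/(4πd²) = 909 W m⁻².
Energy balance: absorbed = emitted ⇒ πR²·S(1−A) = 4πR²·σT_eq⁴, so T_eq⁴ = S(1−A)/(4σ).
T_eq = [909 × 0.44 / (4 × 5.67×10⁻⁸)]^(1/4) = (1.76×10⁹)^(1/4) = 205 K.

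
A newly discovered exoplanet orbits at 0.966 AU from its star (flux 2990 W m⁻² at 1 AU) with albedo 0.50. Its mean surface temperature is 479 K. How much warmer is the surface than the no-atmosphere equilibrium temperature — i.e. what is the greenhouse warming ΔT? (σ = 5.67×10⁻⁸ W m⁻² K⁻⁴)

ΔT ≈ 189.1 K

S = 2990/0.966² = 3204 W m⁻².
T_eq = [S(1−A)/(4σ)]^(1/4) = [3204×0.50/(4×5.67×10⁻⁸)]^(1/4) = 289.9 K.
ΔT = T_surf − T_eq = 479 − 289.9.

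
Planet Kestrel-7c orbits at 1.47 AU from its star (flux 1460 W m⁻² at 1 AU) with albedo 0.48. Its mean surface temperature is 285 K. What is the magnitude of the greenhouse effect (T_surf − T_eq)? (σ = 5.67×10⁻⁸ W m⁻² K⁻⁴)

ΔT ≈ 86.6 K

S = 1460/1.47² = 675.6 W m⁻².
T_eq = [S(1−A)/(4σ)]^(1/4) = [675.6×0.52/(4×5.67×10⁻⁸)]^(1/4) = 198.4 K.
ΔT = T_surf − T_eq = 285 − 198.4.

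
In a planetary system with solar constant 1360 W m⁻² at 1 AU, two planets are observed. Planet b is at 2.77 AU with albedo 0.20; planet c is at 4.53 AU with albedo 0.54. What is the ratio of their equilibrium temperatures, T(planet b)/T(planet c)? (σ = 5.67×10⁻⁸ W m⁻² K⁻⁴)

T_eq = [S₀(1−A)/(4σd²)]^(1/4), so T ∝ (1−A)^(1/4) / √d.
T₁ = [1360×0.80/(4×5.67×10⁻⁸×2.77²)]^(1/4) = 158.13 K.
T₂ = [1360×0.46/(4×5.67×10⁻⁸×4.53²)]^(1/4) = 107.67 K.

T₁/T₂ ≈ 1.469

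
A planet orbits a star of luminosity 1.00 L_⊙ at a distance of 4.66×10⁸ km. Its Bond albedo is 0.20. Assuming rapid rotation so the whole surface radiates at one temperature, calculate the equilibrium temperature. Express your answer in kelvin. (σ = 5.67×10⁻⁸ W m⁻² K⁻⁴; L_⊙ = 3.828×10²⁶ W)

d = 4.66×10⁸ km = 4.66×10¹¹ m.
L = 1.00 × 3.828×10²⁶ = 3.83×10²⁶ W.
Flux: S = L/(4πd²) = 3.83×10²⁶/(4π×(4.66×10¹¹)²) = 140 W m⁻².
Energy balance: absorbed = emitted ⇒ πR²·S(1−A) = 4πR²·σT_eq⁴, so T_eq⁴ = S(1−A)/(4σ).
T_eq = [140 × 0.80 / (4 × 5.67×10⁻⁸)]^(1/4) = (4.95×10⁸)^(1/4) = 149 K.

T_eq ≈ 149 K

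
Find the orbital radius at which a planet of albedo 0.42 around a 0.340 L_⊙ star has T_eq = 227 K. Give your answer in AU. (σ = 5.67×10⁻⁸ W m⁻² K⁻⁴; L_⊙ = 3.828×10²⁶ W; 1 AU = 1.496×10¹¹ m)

d ≈ 0.668 AU

L = 0.340 × 3.828×10²⁶ = 1.30×10²⁶ W.
From T_eq⁴ = L(1−A)/(16πσd²): d = √[L(1−A)/(16πσT_eq⁴)].
d = √[1.30×10²⁶ × 0.58 / (16π × 5.67×10⁻⁸ × (227)⁴)] = 9.99×10¹⁰ m = 0.668 AU.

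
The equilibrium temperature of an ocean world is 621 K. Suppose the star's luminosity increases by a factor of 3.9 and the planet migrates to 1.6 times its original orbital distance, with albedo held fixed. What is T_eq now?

T_eq ≈ 690 K

T_eq ∝ L^(1/4) · d^(−1/2).
T′ = 621 × 3.9^(1/4) / 1.6^(1/2) = 690 K.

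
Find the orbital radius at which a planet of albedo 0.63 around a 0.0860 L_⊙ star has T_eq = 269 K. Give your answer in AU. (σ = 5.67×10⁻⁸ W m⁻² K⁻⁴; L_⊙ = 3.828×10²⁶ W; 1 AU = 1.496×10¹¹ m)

d ≈ 0.191 AU

L = 0.0860 × 3.828×10²⁶ = 3.29×10²⁵ W.
From T_eq⁴ = L(1−A)/(16πσd²): d = √[L(1−A)/(16πσT_eq⁴)].
d = √[3.29×10²⁵ × 0.37 / (16π × 5.67×10⁻⁸ × (269)⁴)] = 2.86×10¹⁰ m = 0.191 AU.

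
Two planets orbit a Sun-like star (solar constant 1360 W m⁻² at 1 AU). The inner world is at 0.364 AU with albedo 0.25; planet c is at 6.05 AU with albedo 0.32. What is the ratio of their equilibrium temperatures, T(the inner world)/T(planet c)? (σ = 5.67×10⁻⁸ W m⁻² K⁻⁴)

T₁/T₂ ≈ 4.178

T_eq = [S₀(1−A)/(4σd²)]^(1/4), so T ∝ (1−A)^(1/4) / √d.
T₁ = [1360×0.75/(4×5.67×10⁻⁸×0.364²)]^(1/4) = 429.23 K.
T₂ = [1360×0.68/(4×5.67×10⁻⁸×6.05²)]^(1/4) = 102.74 K.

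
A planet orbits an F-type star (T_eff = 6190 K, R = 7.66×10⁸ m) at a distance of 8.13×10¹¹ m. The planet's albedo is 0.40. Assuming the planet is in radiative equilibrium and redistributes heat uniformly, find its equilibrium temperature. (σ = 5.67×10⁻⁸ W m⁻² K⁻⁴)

T_eq ≈ 118 K

L = 4πR_⋆²σT_⋆⁴ = 4π(7.66×10⁸)² × 5.67×10⁻⁸ × (6190)⁴ = 6.14×10²⁶ W.
S = L/(4πd²) = 73.9 W m⁻².
Energy balance: absorbed = emitted ⇒ πR²·S(1−A) = 4πR²·σT_eq⁴, so T_eq⁴ = S(1−A)/(4σ).
T_eq = [73.9 × 0.60 / (4 × 5.67×10⁻⁸)]^(1/4) = (1.95×10⁸)^(1/4) = 118 K.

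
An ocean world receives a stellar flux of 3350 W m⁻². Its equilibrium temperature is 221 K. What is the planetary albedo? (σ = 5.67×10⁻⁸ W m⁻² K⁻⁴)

A ≈ 0.84

From T_eq⁴ = S(1−A)/(4σ): 1−A = 4σT_eq⁴/S.
1−A = 4 × 5.67×10⁻⁸ × (221)⁴ / 3350 = 0.161.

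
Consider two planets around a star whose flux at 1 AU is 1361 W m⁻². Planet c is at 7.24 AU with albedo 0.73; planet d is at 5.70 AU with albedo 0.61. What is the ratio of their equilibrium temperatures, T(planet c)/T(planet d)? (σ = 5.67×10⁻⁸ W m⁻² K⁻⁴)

T₁/T₂ ≈ 0.809

T_eq = [S₀(1−A)/(4σd²)]^(1/4), so T ∝ (1−A)^(1/4) / √d.
T₁ = [1361×0.27/(4×5.67×10⁻⁸×7.24²)]^(1/4) = 74.56 K.
T₂ = [1361×0.39/(4×5.67×10⁻⁸×5.70²)]^(1/4) = 92.13 K.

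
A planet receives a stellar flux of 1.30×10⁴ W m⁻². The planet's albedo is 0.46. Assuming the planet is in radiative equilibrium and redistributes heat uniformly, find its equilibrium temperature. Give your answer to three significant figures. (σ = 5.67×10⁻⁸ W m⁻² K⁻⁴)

T_eq ≈ 419 K

Energy balance: absorbed = emitted ⇒ πR²·S(1−A) = 4πR²·σT_eq⁴, so T_eq⁴ = S(1−A)/(4σ).
T_eq = [1.30×10⁴ × 0.54 / (4 × 5.67×10⁻⁸)]^(1/4) = (3.10×10¹⁰)^(1/4) = 419 K.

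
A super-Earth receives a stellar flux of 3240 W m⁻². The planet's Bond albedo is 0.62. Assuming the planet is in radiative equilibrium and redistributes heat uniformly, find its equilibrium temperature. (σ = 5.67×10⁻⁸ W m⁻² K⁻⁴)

Energy balance: absorbed = emitted ⇒ πR²·S(1−A) = 4πR²·σT_eq⁴, so T_eq⁴ = S(1−A)/(4σ).
T_eq = [3240 × 0.38 / (4 × 5.67×10⁻⁸)]^(1/4) = (5.43×10⁹)^(1/4) = 271 K.

T_eq ≈ 271 K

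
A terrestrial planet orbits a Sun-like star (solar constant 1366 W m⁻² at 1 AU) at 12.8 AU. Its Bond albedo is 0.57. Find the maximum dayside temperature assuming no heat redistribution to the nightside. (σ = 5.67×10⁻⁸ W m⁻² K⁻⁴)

Flux at 12.8 AU: S = 1366/12.8² = 8.34 W m⁻².
With no redistribution each surface element balances locally: S(1−A) = σT⁴.
T = [8.34 × 0.43 / 5.67×10⁻⁸]^(1/4) = (6.32×10⁷)^(1/4) = 89.2 K.

T_ss ≈ 89.2 K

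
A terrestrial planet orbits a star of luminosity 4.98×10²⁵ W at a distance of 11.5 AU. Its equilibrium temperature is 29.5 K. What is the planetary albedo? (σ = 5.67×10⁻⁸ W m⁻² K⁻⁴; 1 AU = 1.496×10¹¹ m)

d = 11.5 AU = 1.72×10¹² m.
Flux: S = L/(4πd²) = 4.98×10²⁵/(4π×(1.72×10¹²)²) = 1.34 W m⁻².
From T_eq⁴ = S(1−A)/(4σ): 1−A = 4σT_eq⁴/S.
1−A = 4 × 5.67×10⁻⁸ × (29.5)⁴ / 1.34 = 0.128.

A ≈ 0.87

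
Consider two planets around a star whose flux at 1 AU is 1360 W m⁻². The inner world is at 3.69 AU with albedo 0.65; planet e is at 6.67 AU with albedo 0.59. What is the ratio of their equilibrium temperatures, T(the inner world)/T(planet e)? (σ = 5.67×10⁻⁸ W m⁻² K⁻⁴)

T₁/T₂ ≈ 1.292

T_eq = [S₀(1−A)/(4σd²)]^(1/4), so T ∝ (1−A)^(1/4) / √d.
T₁ = [1360×0.35/(4×5.67×10⁻⁸×3.69²)]^(1/4) = 111.42 K.
T₂ = [1360×0.41/(4×5.67×10⁻⁸×6.67²)]^(1/4) = 86.22 K.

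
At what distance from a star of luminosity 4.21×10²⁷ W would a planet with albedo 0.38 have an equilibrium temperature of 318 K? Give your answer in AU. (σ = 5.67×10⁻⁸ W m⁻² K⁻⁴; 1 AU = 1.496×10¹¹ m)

From T_eq⁴ = L(1−A)/(16πσd²): d = √[L(1−A)/(16πσT_eq⁴)].
d = √[4.21×10²⁷ × 0.62 / (16π × 5.67×10⁻⁸ × (318)⁴)] = 2.99×10¹¹ m = 2.00 AU.

d ≈ 2.00 AU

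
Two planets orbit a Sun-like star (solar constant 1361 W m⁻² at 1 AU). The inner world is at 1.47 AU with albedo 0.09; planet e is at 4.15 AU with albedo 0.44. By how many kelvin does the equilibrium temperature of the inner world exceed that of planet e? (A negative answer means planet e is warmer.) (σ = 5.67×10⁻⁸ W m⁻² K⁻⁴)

T_eq = [S₀(1−A)/(4σd²)]^(1/4), so T ∝ (1−A)^(1/4) / √d.
T₁ = [1361×0.91/(4×5.67×10⁻⁸×1.47²)]^(1/4) = 224.21 K.
T₂ = [1361×0.56/(4×5.67×10⁻⁸×4.15²)]^(1/4) = 118.19 K.

ΔT ≈ 106.0 K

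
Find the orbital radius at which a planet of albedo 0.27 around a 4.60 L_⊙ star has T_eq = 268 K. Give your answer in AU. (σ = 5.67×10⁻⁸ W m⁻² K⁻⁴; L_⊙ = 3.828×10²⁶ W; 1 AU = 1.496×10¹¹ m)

d ≈ 1.98 AU

L = 4.60 × 3.828×10²⁶ = 1.76×10²⁷ W.
From T_eq⁴ = L(1−A)/(16πσd²): d = √[L(1−A)/(16πσT_eq⁴)].
d = √[1.76×10²⁷ × 0.73 / (16π × 5.67×10⁻⁸ × (268)⁴)] = 2.96×10¹¹ m = 1.98 AU.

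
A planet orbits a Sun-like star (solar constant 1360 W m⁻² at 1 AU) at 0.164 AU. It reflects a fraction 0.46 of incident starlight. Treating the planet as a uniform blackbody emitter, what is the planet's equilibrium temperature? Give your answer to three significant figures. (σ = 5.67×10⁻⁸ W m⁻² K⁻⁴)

Flux at 0.164 AU: S = 1360/0.164² = 5.06×10⁴ W m⁻².
Energy balance: absorbed = emitted ⇒ πR²·S(1−A) = 4πR²·σT_eq⁴, so T_eq⁴ = S(1−A)/(4σ).
T_eq = [5.06×10⁴ × 0.54 / (4 × 5.67×10⁻⁸)]^(1/4) = (1.20×10¹¹)^(1/4) = 589 K.

T_eq ≈ 589 K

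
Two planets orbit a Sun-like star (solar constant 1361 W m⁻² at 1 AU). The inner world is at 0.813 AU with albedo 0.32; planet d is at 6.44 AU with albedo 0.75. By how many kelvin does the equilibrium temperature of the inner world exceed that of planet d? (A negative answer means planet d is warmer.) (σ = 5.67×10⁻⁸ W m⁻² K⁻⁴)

T_eq = [S₀(1−A)/(4σd²)]^(1/4), so T ∝ (1−A)^(1/4) / √d.
T₁ = [1361×0.68/(4×5.67×10⁻⁸×0.813²)]^(1/4) = 280.31 K.
T₂ = [1361×0.25/(4×5.67×10⁻⁸×6.44²)]^(1/4) = 77.55 K.

ΔT ≈ 202.8 K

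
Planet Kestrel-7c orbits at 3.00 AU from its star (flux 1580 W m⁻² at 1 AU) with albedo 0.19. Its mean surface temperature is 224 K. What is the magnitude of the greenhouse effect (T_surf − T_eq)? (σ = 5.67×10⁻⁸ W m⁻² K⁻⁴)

S = 1580/3.00² = 175.6 W m⁻².
T_eq = [S(1−A)/(4σ)]^(1/4) = [175.6×0.81/(4×5.67×10⁻⁸)]^(1/4) = 158.2 K.
ΔT = T_surf − T_eq = 224 − 158.2.

ΔT ≈ 65.8 K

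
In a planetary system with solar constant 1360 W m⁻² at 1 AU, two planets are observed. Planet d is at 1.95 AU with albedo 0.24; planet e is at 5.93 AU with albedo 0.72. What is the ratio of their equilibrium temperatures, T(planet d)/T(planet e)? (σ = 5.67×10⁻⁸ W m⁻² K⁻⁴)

T_eq = [S₀(1−A)/(4σd²)]^(1/4), so T ∝ (1−A)^(1/4) / √d.
T₁ = [1360×0.76/(4×5.67×10⁻⁸×1.95²)]^(1/4) = 186.06 K.
T₂ = [1360×0.28/(4×5.67×10⁻⁸×5.93²)]^(1/4) = 83.13 K.

T₁/T₂ ≈ 2.238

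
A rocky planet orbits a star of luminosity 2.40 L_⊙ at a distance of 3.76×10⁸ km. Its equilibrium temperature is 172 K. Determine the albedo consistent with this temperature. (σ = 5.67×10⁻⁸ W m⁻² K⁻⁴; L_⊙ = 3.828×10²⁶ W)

A ≈ 0.62

d = 3.76×10⁸ km = 3.76×10¹¹ m.
L = 2.40 × 3.828×10²⁶ = 9.19×10²⁶ W.
Flux: S = L/(4πd²) = 9.19×10²⁶/(4π×(3.76×10¹¹)²) = 517 W m⁻².
From T_eq⁴ = S(1−A)/(4σ): 1−A = 4σT_eq⁴/S.
1−A = 4 × 5.67×10⁻⁸ × (172)⁴ / 517 = 0.384.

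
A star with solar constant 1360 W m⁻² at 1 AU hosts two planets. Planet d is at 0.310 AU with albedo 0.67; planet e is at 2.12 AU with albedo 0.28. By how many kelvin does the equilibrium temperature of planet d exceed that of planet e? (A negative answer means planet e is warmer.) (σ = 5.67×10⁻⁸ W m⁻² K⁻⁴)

ΔT ≈ 202.8 K

T_eq = [S₀(1−A)/(4σd²)]^(1/4), so T ∝ (1−A)^(1/4) / √d.
T₁ = [1360×0.33/(4×5.67×10⁻⁸×0.310²)]^(1/4) = 378.81 K.
T₂ = [1360×0.72/(4×5.67×10⁻⁸×2.12²)]^(1/4) = 176.05 K.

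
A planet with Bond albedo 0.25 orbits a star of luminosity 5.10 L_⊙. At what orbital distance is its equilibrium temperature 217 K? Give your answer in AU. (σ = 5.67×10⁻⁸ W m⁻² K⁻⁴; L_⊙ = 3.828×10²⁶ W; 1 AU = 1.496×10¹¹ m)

d ≈ 3.22 AU

L = 5.10 × 3.828×10²⁶ = 1.95×10²⁷ W.
From T_eq⁴ = L(1−A)/(16πσd²): d = √[L(1−A)/(16πσT_eq⁴)].
d = √[1.95×10²⁷ × 0.75 / (16π × 5.67×10⁻⁸ × (217)⁴)] = 4.81×10¹¹ m = 3.22 AU.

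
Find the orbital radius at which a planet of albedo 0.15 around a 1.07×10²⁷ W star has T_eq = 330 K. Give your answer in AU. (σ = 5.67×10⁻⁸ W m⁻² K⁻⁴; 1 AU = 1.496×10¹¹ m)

From T_eq⁴ = L(1−A)/(16πσd²): d = √[L(1−A)/(16πσT_eq⁴)].
d = √[1.07×10²⁷ × 0.85 / (16π × 5.67×10⁻⁸ × (330)⁴)] = 1.64×10¹¹ m = 1.10 AU.

d ≈ 1.10 AU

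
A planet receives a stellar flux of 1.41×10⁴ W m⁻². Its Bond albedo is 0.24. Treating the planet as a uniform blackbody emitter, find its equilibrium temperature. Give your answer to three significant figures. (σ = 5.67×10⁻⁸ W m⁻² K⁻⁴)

Energy balance: absorbed = emitted ⇒ πR²·S(1−A) = 4πR²·σT_eq⁴, so T_eq⁴ = S(1−A)/(4σ).
T_eq = [1.41×10⁴ × 0.76 / (4 × 5.67×10⁻⁸)]^(1/4) = (4.72×10¹⁰)^(1/4) = 466 K.

T_eq ≈ 466 K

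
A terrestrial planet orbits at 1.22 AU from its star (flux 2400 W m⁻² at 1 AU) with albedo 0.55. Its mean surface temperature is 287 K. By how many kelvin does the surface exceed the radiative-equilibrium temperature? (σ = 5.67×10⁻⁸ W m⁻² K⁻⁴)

ΔT ≈ 49.2 K

S = 2400/1.22² = 1612 W m⁻².
T_eq = [S(1−A)/(4σ)]^(1/4) = [1612×0.45/(4×5.67×10⁻⁸)]^(1/4) = 237.8 K.
ΔT = T_surf − T_eq = 287 − 237.8.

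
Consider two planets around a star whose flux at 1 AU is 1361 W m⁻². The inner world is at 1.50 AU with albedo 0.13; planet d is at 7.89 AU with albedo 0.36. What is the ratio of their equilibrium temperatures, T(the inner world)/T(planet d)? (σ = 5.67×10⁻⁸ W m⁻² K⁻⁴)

T_eq = [S₀(1−A)/(4σd²)]^(1/4), so T ∝ (1−A)^(1/4) / √d.
T₁ = [1361×0.87/(4×5.67×10⁻⁸×1.50²)]^(1/4) = 219.48 K.
T₂ = [1361×0.64/(4×5.67×10⁻⁸×7.89²)]^(1/4) = 88.63 K.

T₁/T₂ ≈ 2.476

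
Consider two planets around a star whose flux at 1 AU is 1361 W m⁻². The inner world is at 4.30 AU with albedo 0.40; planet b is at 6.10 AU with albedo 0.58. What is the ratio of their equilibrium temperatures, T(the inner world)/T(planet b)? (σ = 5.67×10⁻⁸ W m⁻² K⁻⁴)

T_eq = [S₀(1−A)/(4σd²)]^(1/4), so T ∝ (1−A)^(1/4) / √d.
T₁ = [1361×0.60/(4×5.67×10⁻⁸×4.30²)]^(1/4) = 118.13 K.
T₂ = [1361×0.42/(4×5.67×10⁻⁸×6.10²)]^(1/4) = 90.72 K.

T₁/T₂ ≈ 1.302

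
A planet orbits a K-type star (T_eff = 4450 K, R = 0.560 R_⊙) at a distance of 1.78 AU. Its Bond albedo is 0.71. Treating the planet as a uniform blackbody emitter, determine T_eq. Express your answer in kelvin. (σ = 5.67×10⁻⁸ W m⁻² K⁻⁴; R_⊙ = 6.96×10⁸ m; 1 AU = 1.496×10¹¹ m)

T_eq ≈ 88.3 K

R_⋆ = 0.560 × 6.96×10⁸ = 3.90×10⁸ m.
d = 1.78 AU = 2.66×10¹¹ m.
L = 4πR_⋆²σT_⋆⁴ = 4π(3.90×10⁸)² × 5.67×10⁻⁸ × (4450)⁴ = 4.24×10²⁵ W.
S = L/(4πd²) = 47.6 W m⁻².
Energy balance: absorbed = emitted ⇒ πR²·S(1−A) = 4πR²·σT_eq⁴, so T_eq⁴ = S(1−A)/(4σ).
T_eq = [47.6 × 0.29 / (4 × 5.67×10⁻⁸)]^(1/4) = (6.09×10⁷)^(1/4) = 88.3 K.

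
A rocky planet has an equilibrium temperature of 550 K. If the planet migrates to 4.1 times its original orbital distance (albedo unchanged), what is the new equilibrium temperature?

T_eq ≈ 272 K

T_eq ∝ L^(1/4) · d^(−1/2).
T′ = 550 / 4.1^(1/2) = 272 K.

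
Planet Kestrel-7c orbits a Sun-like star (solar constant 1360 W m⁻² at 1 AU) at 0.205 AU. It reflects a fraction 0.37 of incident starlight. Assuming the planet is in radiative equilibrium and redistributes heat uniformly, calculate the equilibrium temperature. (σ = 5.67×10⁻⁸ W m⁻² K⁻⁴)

Flux at 0.205 AU: S = 1360/0.205² = 3.24×10⁴ W m⁻².
Energy balance: absorbed = emitted ⇒ πR²·S(1−A) = 4πR²·σT_eq⁴, so T_eq⁴ = S(1−A)/(4σ).
T_eq = [3.24×10⁴ × 0.63 / (4 × 5.67×10⁻⁸)]^(1/4) = (8.99×10¹⁰)^(1/4) = 548 K.

T_eq ≈ 548 K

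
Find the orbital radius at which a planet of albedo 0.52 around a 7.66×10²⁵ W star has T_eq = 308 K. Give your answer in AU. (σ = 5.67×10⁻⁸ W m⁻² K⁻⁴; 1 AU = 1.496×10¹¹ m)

From T_eq⁴ = L(1−A)/(16πσd²): d = √[L(1−A)/(16πσT_eq⁴)].
d = √[7.66×10²⁵ × 0.48 / (16π × 5.67×10⁻⁸ × (308)⁴)] = 3.79×10¹⁰ m = 0.253 AU.

d ≈ 0.253 AU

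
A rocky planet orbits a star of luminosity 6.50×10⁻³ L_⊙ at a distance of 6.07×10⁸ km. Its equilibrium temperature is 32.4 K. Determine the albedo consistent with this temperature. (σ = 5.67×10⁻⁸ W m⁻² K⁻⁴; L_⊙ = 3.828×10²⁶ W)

A ≈ 0.53

d = 6.07×10⁸ km = 6.07×10¹¹ m.
L = 6.50×10⁻³ × 3.828×10²⁶ = 2.49×10²⁴ W.
Flux: S = L/(4πd²) = 2.49×10²⁴/(4π×(6.07×10¹¹)²) = 0.537 W m⁻².
From T_eq⁴ = S(1−A)/(4σ): 1−A = 4σT_eq⁴/S.
1−A = 4 × 5.67×10⁻⁸ × (32.4)⁴ / 0.537 = 0.465.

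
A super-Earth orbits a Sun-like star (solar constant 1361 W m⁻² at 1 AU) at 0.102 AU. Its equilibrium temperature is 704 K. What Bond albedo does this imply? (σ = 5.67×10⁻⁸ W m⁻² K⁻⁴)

A ≈ 0.57

Flux at 0.102 AU: S = 1361/0.102² = 1.31×10⁵ W m⁻².
From T_eq⁴ = S(1−A)/(4σ): 1−A = 4σT_eq⁴/S.
1−A = 4 × 5.67×10⁻⁸ × (704)⁴ / 1.31×10⁵ = 0.426.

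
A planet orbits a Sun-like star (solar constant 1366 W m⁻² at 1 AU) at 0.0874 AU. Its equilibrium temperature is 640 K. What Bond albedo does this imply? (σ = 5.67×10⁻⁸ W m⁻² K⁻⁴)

Flux at 0.0874 AU: S = 1366/0.0874² = 1.79×10⁵ W m⁻².
From T_eq⁴ = S(1−A)/(4σ): 1−A = 4σT_eq⁴/S.
1−A = 4 × 5.67×10⁻⁸ × (640)⁴ / 1.79×10⁵ = 0.213.

A ≈ 0.79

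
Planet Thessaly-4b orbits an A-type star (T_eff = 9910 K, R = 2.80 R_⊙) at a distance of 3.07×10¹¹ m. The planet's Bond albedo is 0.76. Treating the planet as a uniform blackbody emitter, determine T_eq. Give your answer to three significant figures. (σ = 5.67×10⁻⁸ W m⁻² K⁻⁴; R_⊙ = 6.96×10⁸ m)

T_eq ≈ 391 K

R_⋆ = 2.80 × 6.96×10⁸ = 1.95×10⁹ m.
L = 4πR_⋆²σT_⋆⁴ = 4π(1.95×10⁹)² × 5.67×10⁻⁸ × (9910)⁴ = 2.61×10²⁸ W.
S = L/(4πd²) = 2.20×10⁴ W m⁻².
Energy balance: absorbed = emitted ⇒ πR²·S(1−A) = 4πR²·σT_eq⁴, so T_eq⁴ = S(1−A)/(4σ).
T_eq = [2.20×10⁴ × 0.24 / (4 × 5.67×10⁻⁸)]^(1/4) = (2.33×10¹⁰)^(1/4) = 391 K.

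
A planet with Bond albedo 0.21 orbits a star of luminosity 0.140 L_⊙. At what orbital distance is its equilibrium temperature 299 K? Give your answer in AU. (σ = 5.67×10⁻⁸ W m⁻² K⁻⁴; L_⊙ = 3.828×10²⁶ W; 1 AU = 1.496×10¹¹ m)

d ≈ 0.288 AU

L = 0.140 × 3.828×10²⁶ = 5.36×10²⁵ W.
From T_eq⁴ = L(1−A)/(16πσd²): d = √[L(1−A)/(16πσT_eq⁴)].
d = √[5.36×10²⁵ × 0.79 / (16π × 5.67×10⁻⁸ × (299)⁴)] = 4.31×10¹⁰ m = 0.288 AU.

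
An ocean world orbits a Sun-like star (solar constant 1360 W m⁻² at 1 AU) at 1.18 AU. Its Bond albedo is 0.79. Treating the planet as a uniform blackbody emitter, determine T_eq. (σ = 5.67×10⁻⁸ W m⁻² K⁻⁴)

T_eq ≈ 173 K

Flux at 1.18 AU: S = 1360/1.18² = 977 W m⁻².
Energy balance: absorbed = emitted ⇒ πR²·S(1−A) = 4πR²·σT_eq⁴, so T_eq⁴ = S(1−A)/(4σ).
T_eq = [977 × 0.21 / (4 × 5.67×10⁻⁸)]^(1/4) = (9.04×10⁸)^(1/4) = 173 K.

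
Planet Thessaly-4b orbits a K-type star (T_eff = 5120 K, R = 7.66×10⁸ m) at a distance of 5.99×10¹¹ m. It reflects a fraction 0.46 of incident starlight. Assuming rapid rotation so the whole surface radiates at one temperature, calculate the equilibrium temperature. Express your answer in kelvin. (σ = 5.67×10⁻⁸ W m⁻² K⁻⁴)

L = 4πR_⋆²σT_⋆⁴ = 4π(7.66×10⁸)² × 5.67×10⁻⁸ × (5120)⁴ = 2.87×10²⁶ W.
S = L/(4πd²) = 63.7 W m⁻².
Energy balance: absorbed = emitted ⇒ πR²·S(1−A) = 4πR²·σT_eq⁴, so T_eq⁴ = S(1−A)/(4σ).
T_eq = [63.7 × 0.54 / (4 × 5.67×10⁻⁸)]^(1/4) = (1.52×10⁸)^(1/4) = 111 K.

T_eq ≈ 111 K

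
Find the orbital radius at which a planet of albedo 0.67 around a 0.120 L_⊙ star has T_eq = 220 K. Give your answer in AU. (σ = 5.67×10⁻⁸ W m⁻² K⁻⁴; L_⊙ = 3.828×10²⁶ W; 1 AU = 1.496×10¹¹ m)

d ≈ 0.319 AU

L = 0.120 × 3.828×10²⁶ = 4.59×10²⁵ W.
From T_eq⁴ = L(1−A)/(16πσd²): d = √[L(1−A)/(16πσT_eq⁴)].
d = √[4.59×10²⁵ × 0.33 / (16π × 5.67×10⁻⁸ × (220)⁴)] = 4.76×10¹⁰ m = 0.319 AU.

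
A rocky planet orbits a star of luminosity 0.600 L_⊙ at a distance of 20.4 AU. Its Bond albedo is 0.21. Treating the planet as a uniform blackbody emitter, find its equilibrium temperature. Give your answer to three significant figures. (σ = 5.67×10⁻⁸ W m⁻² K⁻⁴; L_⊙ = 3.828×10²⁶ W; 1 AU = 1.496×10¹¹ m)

T_eq ≈ 51.1 K

d = 20.4 AU = 3.05×10¹² m.
L = 0.600 × 3.828×10²⁶ = 2.30×10²⁶ W.
Flux: S = L/(4πd²) = 2.30×10²⁶/(4π×(3.05×10¹²)²) = 1.96 W m⁻².
Energy balance: absorbed = emitted ⇒ πR²·S(1−A) = 4πR²·σT_eq⁴, so T_eq⁴ = S(1−A)/(4σ).
T_eq = [1.96 × 0.79 / (4 × 5.67×10⁻⁸)]^(1/4) = (6.84×10⁶)^(1/4) = 51.1 K.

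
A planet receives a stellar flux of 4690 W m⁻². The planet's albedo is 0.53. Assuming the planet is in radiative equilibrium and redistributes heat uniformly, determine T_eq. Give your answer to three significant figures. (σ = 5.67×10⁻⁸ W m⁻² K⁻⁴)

T_eq ≈ 314 K

Energy balance: absorbed = emitted ⇒ πR²·S(1−A) = 4πR²·σT_eq⁴, so T_eq⁴ = S(1−A)/(4σ).
T_eq = [4690 × 0.47 / (4 × 5.67×10⁻⁸)]^(1/4) = (9.72×10⁹)^(1/4) = 314 K.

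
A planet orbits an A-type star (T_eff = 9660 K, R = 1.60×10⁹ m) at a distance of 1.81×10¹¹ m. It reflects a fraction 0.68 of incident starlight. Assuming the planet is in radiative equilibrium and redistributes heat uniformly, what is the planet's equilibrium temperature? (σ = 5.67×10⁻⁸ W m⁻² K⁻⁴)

L = 4πR_⋆²σT_⋆⁴ = 4π(1.60×10⁹)² × 5.67×10⁻⁸ × (9660)⁴ = 1.59×10²⁸ W.
S = L/(4πd²) = 3.86×10⁴ W m⁻².
Energy balance: absorbed = emitted ⇒ πR²·S(1−A) = 4πR²·σT_eq⁴, so T_eq⁴ = S(1−A)/(4σ).
T_eq = [3.86×10⁴ × 0.32 / (4 × 5.67×10⁻⁸)]^(1/4) = (5.44×10¹⁰)^(1/4) = 483 K.

T_eq ≈ 483 K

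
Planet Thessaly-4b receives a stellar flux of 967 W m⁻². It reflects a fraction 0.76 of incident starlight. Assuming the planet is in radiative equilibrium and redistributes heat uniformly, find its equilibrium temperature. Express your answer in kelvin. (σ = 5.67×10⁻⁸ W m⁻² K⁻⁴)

T_eq ≈ 179 K

Energy balance: absorbed = emitted ⇒ πR²·S(1−A) = 4πR²·σT_eq⁴, so T_eq⁴ = S(1−A)/(4σ).
T_eq = [967 × 0.24 / (4 × 5.67×10⁻⁸)]^(1/4) = (1.02×10⁹)^(1/4) = 179 K.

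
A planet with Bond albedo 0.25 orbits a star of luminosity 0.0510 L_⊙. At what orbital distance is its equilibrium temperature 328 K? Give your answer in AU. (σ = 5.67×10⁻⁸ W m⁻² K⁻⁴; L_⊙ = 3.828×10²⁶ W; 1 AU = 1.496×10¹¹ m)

d ≈ 0.141 AU

L = 0.0510 × 3.828×10²⁶ = 1.95×10²⁵ W.
From T_eq⁴ = L(1−A)/(16πσd²): d = √[L(1−A)/(16πσT_eq⁴)].
d = √[1.95×10²⁵ × 0.75 / (16π × 5.67×10⁻⁸ × (328)⁴)] = 2.11×10¹⁰ m = 0.141 AU.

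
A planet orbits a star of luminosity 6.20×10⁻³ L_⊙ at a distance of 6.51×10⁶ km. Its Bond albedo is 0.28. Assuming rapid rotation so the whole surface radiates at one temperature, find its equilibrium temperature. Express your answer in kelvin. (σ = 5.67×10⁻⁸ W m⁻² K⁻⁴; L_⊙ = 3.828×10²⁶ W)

d = 6.51×10⁶ km = 6.51×10⁹ m.
L = 6.20×10⁻³ × 3.828×10²⁶ = 2.37×10²⁴ W.
Flux: S = L/(4πd²) = 2.37×10²⁴/(4π×(6.51×10⁹)²) = 4460 W m⁻².
Energy balance: absorbed = emitted ⇒ πR²·S(1−A) = 4πR²·σT_eq⁴, so T_eq⁴ = S(1−A)/(4σ).
T_eq = [4460 × 0.72 / (4 × 5.67×10⁻⁸)]^(1/4) = (1.41×10¹⁰)^(1/4) = 345 K.

T_eq ≈ 345 K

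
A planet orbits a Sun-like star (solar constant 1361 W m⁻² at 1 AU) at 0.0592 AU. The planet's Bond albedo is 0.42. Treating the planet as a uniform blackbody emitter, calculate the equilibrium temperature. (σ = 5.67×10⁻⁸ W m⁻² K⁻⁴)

T_eq ≈ 998 K

Flux at 0.0592 AU: S = 1361/0.0592² = 3.88×10⁵ W m⁻².
Energy balance: absorbed = emitted ⇒ πR²·S(1−A) = 4πR²·σT_eq⁴, so T_eq⁴ = S(1−A)/(4σ).
T_eq = [3.88×10⁵ × 0.58 / (4 × 5.67×10⁻⁸)]^(1/4) = (9.93×10¹¹)^(1/4) = 998 K.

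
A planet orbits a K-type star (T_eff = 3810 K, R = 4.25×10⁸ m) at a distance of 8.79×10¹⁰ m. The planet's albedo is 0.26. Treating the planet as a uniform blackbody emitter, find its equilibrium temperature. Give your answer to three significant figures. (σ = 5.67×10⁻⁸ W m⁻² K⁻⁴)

L = 4πR_⋆²σT_⋆⁴ = 4π(4.25×10⁸)² × 5.67×10⁻⁸ × (3810)⁴ = 2.71×10²⁵ W.
S = L/(4πd²) = 279 W m⁻².
Energy balance: absorbed = emitted ⇒ πR²·S(1−A) = 4πR²·σT_eq⁴, so T_eq⁴ = S(1−A)/(4σ).
T_eq = [279 × 0.74 / (4 × 5.67×10⁻⁸)]^(1/4) = (9.11×10⁸)^(1/4) = 174 K.

T_eq ≈ 174 K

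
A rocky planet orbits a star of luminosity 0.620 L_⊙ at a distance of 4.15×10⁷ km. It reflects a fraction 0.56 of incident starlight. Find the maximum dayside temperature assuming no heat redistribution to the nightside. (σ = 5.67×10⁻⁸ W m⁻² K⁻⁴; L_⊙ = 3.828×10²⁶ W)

d = 4.15×10⁷ km = 4.15×10¹⁰ m.
L = 0.620 × 3.828×10²⁶ = 2.37×10²⁶ W.
Flux: S = L/(4πd²) = 2.37×10²⁶/(4π×(4.15×10¹⁰)²) = 1.10×10⁴ W m⁻².
With no redistribution each surface element balances locally: S(1−A) = σT⁴.
T = [1.10×10⁴ × 0.44 / 5.67×10⁻⁸]^(1/4) = (8.51×10¹⁰)^(1/4) = 540 K.

T_ss ≈ 540 K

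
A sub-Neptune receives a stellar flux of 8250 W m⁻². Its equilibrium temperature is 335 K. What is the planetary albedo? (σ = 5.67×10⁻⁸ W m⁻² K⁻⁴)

A ≈ 0.65

From T_eq⁴ = S(1−A)/(4σ): 1−A = 4σT_eq⁴/S.
1−A = 4 × 5.67×10⁻⁸ × (335)⁴ / 8250 = 0.346.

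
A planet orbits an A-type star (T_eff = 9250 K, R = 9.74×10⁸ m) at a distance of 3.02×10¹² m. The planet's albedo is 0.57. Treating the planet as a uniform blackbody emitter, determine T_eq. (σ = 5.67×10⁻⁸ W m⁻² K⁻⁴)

T_eq ≈ 95.1 K

L = 4πR_⋆²σT_⋆⁴ = 4π(9.74×10⁸)² × 5.67×10⁻⁸ × (9250)⁴ = 4.95×10²⁷ W.
S = L/(4πd²) = 43.2 W m⁻².
Energy balance: absorbed = emitted ⇒ πR²·S(1−A) = 4πR²·σT_eq⁴, so T_eq⁴ = S(1−A)/(4σ).
T_eq = [43.2 × 0.43 / (4 × 5.67×10⁻⁸)]^(1/4) = (8.19×10⁷)^(1/4) = 95.1 K.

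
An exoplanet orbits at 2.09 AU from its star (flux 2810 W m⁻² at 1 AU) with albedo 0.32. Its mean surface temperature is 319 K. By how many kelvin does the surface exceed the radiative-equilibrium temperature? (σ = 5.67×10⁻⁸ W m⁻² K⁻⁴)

ΔT ≈ 109.4 K

S = 2810/2.09² = 643.3 W m⁻².
T_eq = [S(1−A)/(4σ)]^(1/4) = [643.3×0.68/(4×5.67×10⁻⁸)]^(1/4) = 209.6 K.
ΔT = T_surf − T_eq = 319 − 209.6.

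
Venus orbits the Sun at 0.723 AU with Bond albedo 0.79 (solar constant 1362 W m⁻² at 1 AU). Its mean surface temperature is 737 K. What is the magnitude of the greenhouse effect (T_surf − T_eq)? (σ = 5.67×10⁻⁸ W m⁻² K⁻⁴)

S = 1362/0.723² = 2606 W m⁻².
T_eq = [S(1−A)/(4σ)]^(1/4) = [2606×0.21/(4×5.67×10⁻⁸)]^(1/4) = 221.6 K.
ΔT = T_surf − T_eq = 737 − 221.6.

ΔT ≈ 515.4 K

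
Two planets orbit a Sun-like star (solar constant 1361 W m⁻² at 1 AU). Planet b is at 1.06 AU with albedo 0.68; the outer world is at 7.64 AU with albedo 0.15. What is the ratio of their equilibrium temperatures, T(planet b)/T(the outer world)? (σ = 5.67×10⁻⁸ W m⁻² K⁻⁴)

T₁/T₂ ≈ 2.103

T_eq = [S₀(1−A)/(4σd²)]^(1/4), so T ∝ (1−A)^(1/4) / √d.
T₁ = [1361×0.32/(4×5.67×10⁻⁸×1.06²)]^(1/4) = 203.32 K.
T₂ = [1361×0.85/(4×5.67×10⁻⁸×7.64²)]^(1/4) = 96.69 K.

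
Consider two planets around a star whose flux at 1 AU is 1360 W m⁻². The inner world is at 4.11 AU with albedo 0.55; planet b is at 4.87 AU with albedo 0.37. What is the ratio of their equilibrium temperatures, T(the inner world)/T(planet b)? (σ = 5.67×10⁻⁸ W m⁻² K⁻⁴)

T_eq = [S₀(1−A)/(4σd²)]^(1/4), so T ∝ (1−A)^(1/4) / √d.
T₁ = [1360×0.45/(4×5.67×10⁻⁸×4.11²)]^(1/4) = 112.42 K.
T₂ = [1360×0.63/(4×5.67×10⁻⁸×4.87²)]^(1/4) = 112.34 K.

T₁/T₂ ≈ 1.001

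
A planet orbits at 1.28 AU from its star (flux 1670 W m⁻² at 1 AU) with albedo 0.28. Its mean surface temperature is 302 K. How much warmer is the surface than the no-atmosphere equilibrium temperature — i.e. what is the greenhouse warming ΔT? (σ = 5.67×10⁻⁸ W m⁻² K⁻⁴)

ΔT ≈ 63.5 K

S = 1670/1.28² = 1019 W m⁻².
T_eq = [S(1−A)/(4σ)]^(1/4) = [1019×0.72/(4×5.67×10⁻⁸)]^(1/4) = 238.5 K.
ΔT = T_surf − T_eq = 302 − 238.5.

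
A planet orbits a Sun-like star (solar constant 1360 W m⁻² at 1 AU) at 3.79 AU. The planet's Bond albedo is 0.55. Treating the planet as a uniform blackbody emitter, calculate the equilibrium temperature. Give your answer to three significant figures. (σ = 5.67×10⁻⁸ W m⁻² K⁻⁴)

T_eq ≈ 117 K

Flux at 3.79 AU: S = 1360/3.79² = 94.7 W m⁻².
Energy balance: absorbed = emitted ⇒ πR²·S(1−A) = 4πR²·σT_eq⁴, so T_eq⁴ = S(1−A)/(4σ).
T_eq = [94.7 × 0.45 / (4 × 5.67×10⁻⁸)]^(1/4) = (1.88×10⁸)^(1/4) = 117 K.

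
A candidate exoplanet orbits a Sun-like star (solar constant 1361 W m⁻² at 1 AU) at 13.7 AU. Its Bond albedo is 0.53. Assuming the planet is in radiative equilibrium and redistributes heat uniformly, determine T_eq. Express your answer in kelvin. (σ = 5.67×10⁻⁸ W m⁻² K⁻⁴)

T_eq ≈ 62.3 K

Flux at 13.7 AU: S = 1361/13.7² = 7.25 W m⁻².
Energy balance: absorbed = emitted ⇒ πR²·S(1−A) = 4πR²·σT_eq⁴, so T_eq⁴ = S(1−A)/(4σ).
T_eq = [7.25 × 0.47 / (4 × 5.67×10⁻⁸)]^(1/4) = (1.50×10⁷)^(1/4) = 62.3 K.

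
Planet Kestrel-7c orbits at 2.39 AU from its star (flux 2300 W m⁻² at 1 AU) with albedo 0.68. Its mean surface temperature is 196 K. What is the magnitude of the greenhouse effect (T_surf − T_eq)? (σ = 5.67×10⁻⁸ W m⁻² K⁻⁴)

ΔT ≈ 41.6 K

S = 2300/2.39² = 402.7 W m⁻².
T_eq = [S(1−A)/(4σ)]^(1/4) = [402.7×0.32/(4×5.67×10⁻⁸)]^(1/4) = 154.4 K.
ΔT = T_surf − T_eq = 196 − 154.4.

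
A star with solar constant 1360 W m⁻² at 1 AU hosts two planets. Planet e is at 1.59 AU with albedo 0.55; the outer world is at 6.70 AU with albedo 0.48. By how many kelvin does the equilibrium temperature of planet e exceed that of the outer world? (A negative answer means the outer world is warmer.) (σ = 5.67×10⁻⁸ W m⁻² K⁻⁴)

T_eq = [S₀(1−A)/(4σd²)]^(1/4), so T ∝ (1−A)^(1/4) / √d.
T₁ = [1360×0.45/(4×5.67×10⁻⁸×1.59²)]^(1/4) = 180.75 K.
T₂ = [1360×0.52/(4×5.67×10⁻⁸×6.70²)]^(1/4) = 91.29 K.

ΔT ≈ 89.5 K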